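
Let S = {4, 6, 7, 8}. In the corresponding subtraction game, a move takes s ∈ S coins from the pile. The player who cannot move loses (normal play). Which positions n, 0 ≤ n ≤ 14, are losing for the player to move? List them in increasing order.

n :  0  1  2  3  4  5  6  7  8  9 10 11 12 13 14
G :  0  0  0  0  1  1  1  1  2  2  2  2  0  0  0
P-positions are exactly the n with G(n) = 0.

0, 1, 2, 3, 12, 13, 14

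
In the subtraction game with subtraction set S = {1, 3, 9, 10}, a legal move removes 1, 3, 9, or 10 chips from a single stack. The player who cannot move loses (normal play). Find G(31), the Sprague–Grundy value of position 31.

n :  0  1  2  3  4  5  6  7  8  9 10 11 12 13 14 15 16 17 18 19 20 21 22 23 24 25 26 27 28 29 30 31
G :  0  1  0  1  0  1  0  1  0  1  2  3  2  3  2  3  2  3  2  0  1  0  1  0  1  0  1  0  1  2  3  2

2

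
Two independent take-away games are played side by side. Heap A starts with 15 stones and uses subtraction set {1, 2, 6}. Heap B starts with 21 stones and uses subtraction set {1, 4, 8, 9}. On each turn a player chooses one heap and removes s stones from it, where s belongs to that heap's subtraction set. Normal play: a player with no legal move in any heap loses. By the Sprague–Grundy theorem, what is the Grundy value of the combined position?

Heap A, S = {1, 2, 6}:
n :  0  1  2  3  4  5  6  7  8  9 10 11 12 13 14 15
G :  0  1  2  0  1  2  3  0  1  2  0  1  2  3  0  1
G_A(15) = 1.
Heap B, S = {1, 4, 8, 9}:
n :  0  1  2  3  4  5  6  7  8  9 10 11 12 13 14 15 16 17 18 19 20 21
G :  0  1  0  1  2  0  1  0  1  2  3  2  0  1  2  3  2  0  1  0  1  2
G_B(21) = 2.
Combined Grundy value = 1 ⊕ 2 = 3.

3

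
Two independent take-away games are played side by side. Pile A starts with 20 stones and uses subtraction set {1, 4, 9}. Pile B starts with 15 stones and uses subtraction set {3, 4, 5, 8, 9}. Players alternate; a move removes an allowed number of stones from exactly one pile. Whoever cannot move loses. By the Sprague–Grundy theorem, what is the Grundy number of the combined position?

Pile A, S = {1, 4, 9}:
n :  0  1  2  3  4  5  6  7  8  9 10 11 12 13 14 15 16 17 18 19 20
G :  0  1  0  1  2  0  1  0  1  2  0  1  0  1  2  0  1  0  1  2  0
G_A(20) = 0.
Pile B, S = {3, 4, 5, 8, 9}:
n :  0  1  2  3  4  5  6  7  8  9 10 11 12 13 14 15
G :  0  0  0  1  1  1  2  2  2  3  3  3  0  0  0  1
G_B(15) = 1.
Combined Grundy value = 0 ⊕ 1 = 1.

1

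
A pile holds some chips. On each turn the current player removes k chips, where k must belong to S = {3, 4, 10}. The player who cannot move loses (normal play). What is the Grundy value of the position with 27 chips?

2

G(0) = 0
G(1) = mex{} = 0
G(2) = mex{} = 0
G(3) = mex{0} = 1
G(4) = mex{0,0} = 1
G(5) = mex{0,0} = 1
G(6) = mex{1,0} = 2
G(7) = mex{1,1} = 0
G(8) = mex{1,1} = 0
G(9) = mex{2,1} = 0
G(10) = mex{0,2,0} = 1
G(11) = mex{0,0,0} = 1
G(12) = mex{0,0,0} = 1
G(13) = mex{1,0,1} = 2
G(14) = mex{1,1,1} = 0
G(15) = mex{1,1,1} = 0
G(16) = mex{2,1,2} = 0
G(17) = mex{0,2,0} = 1
G(18) = mex{0,0,0} = 1
G(19) = mex{0,0,0} = 1
G(20) = mex{1,0,1} = 2
G(21) = mex{1,1,1} = 0
G(22) = mex{1,1,1} = 0
G(23) = mex{2,1,2} = 0
G(24) = mex{0,2,0} = 1
G(25) = mex{0,0,0} = 1
G(26) = mex{0,0,0} = 1
G(27) = mex{1,0,1} = 2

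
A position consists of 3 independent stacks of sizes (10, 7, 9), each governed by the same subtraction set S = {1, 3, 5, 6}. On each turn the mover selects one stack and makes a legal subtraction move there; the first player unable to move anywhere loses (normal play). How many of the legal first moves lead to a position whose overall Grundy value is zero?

3

All stacks use S = {1, 3, 5, 6}:
G(0) = 0
G(1) = mex{0} = 1
G(2) = mex{1} = 0
G(3) = mex{0,0} = 1
G(4) = mex{1,1} = 0
G(5) = mex{0,0,0} = 1
G(6) = mex{1,1,1,0} = 2
G(7) = mex{2,0,0,1} = 3
G(8) = mex{3,1,1,0} = 2
G(9) = mex{2,2,0,1} = 3
G(10) = mex{3,3,1,0} = 2
Stack A: G(10) = 2.
Stack B: G(7) = 3.
Stack C: G(9) = 3.
Combined Grundy value = 2 ⊕ 3 ⊕ 3 = 2.
A winning move leaves total XOR = 0, i.e. changes one component's Grundy value g to g ⊕ X where X is the current total.
Stack A: need g' = 2⊕2 = 0. Options: 10−1→G=3, 10−3→G=3, 10−5→G=1, 10−6→G=0. Hits: 1.
Stack B: need g' = 3⊕2 = 1. Options: 7−1→G=2, 7−3→G=0, 7−5→G=0, 7−6→G=1. Hits: 1.
Stack C: need g' = 3⊕2 = 1. Options: 9−1→G=2, 9−3→G=2, 9−5→G=0, 9−6→G=1. Hits: 1.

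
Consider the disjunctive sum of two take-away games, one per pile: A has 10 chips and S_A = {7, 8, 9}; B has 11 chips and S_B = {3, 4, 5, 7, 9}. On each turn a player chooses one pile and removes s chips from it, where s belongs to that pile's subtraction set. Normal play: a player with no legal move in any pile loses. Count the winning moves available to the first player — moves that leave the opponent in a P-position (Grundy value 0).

Pile A, S = {7, 8, 9}:
G(0) = 0
G(1) = mex{} = 0
G(2) = mex{} = 0
G(3) = mex{} = 0
G(4) = mex{} = 0
G(5) = mex{} = 0
G(6) = mex{} = 0
G(7) = mex{0} = 1
G(8) = mex{0,0} = 1
G(9) = mex{0,0,0} = 1
G(10) = mex{0,0,0} = 1
G_A(10) = 1.
Pile B, S = {3, 4, 5, 7, 9}:
n :  0  1  2  3  4  5  6  7  8  9 10 11
G :  0  0  0  1  1  1  2  2  2  3  3  3
G_B(11) = 3.
Combined Grundy value = 1 ⊕ 3 = 2.
A winning move leaves total XOR = 0, i.e. changes one component's Grundy value g to g ⊕ X where X is the current total.
Pile A: need g' = 1⊕2 = 3. Options: 10−7→G=0, 10−8→G=0, 10−9→G=0. Hits: 0.
Pile B: need g' = 3⊕2 = 1. Options: 11−3→G=2, 11−4→G=2, 11−5→G=2, 11−7→G=1, 11−9→G=0. Hits: 1.

1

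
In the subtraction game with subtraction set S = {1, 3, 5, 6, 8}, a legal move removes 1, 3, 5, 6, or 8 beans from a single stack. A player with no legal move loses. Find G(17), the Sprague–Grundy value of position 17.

2

G(0) = 0
G(1) = mex{0} = 1
G(2) = mex{1} = 0
G(3) = mex{0,0} = 1
G(4) = mex{1,1} = 0
G(5) = mex{0,0,0} = 1
G(6) = mex{1,1,1,0} = 2
G(7) = mex{2,0,0,1} = 3
G(8) = mex{3,1,1,0,0} = 2
G(9) = mex{2,2,0,1,1} = 3
G(10) = mex{3,3,1,0,0} = 2
G(11) = mex{2,2,2,1,1} = 0
G(12) = mex{0,3,3,2,0} = 1
G(13) = mex{1,2,2,3,1} = 0
G(14) = mex{0,0,3,2,2} = 1
G(15) = mex{1,1,2,3,3} = 0
G(16) = mex{0,0,0,2,2} = 1
G(17) = mex{1,1,1,0,3} = 2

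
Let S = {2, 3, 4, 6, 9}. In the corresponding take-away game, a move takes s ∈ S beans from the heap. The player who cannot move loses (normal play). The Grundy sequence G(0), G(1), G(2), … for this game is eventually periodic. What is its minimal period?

5

G(0) = 0
G(1) = mex{} = 0
G(2) = mex{0} = 1
G(3) = mex{0,0} = 1
G(4) = mex{1,0,0} = 2
G(5) = mex{1,1,0} = 2
G(6) = mex{2,1,1,0} = 3
G(7) = mex{2,2,1,0} = 3
G(8) = mex{3,2,2,1} = 0
G(9) = mex{3,3,2,1,0} = 4
G(10) = mex{0,3,3,2,0} = 1
G(11) = mex{4,0,3,2,1} = 5
G(12) = mex{1,4,0,3,1} = 2
G(13) = mex{5,1,4,3,2} = 0
G(14) = mex{2,5,1,0,2} = 3
G(15) = mex{0,2,5,4,3} = 1
G(16) = mex{3,0,2,1,3} = 4
G(17) = mex{1,3,0,5,0} = 2
G(18) = mex{4,1,3,2,4} = 0
G(19) = mex{2,4,1,0,1} = 3
G(20) = mex{0,2,4,3,5} = 1
G(21) = mex{3,0,2,1,2} = 4
G(22) = mex{1,3,0,4,0} = 2
G(23) = mex{4,1,3,2,3} = 0
G(24) = mex{2,4,1,0,1} = 3
G(25) = mex{0,2,4,3,4} = 1
G(26) = mex{3,0,2,1,2} = 4
G(27) = mex{1,3,0,4,0} = 2
From n = 12 onward G(n+5) = G(n); since this holds over max(S) = 9 consecutive positions the period is 5 (pre-period 12).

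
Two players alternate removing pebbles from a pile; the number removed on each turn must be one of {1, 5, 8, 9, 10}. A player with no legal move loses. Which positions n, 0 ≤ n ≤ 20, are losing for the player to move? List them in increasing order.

G(0) = 0
G(1) = mex{0} = 1
G(2) = mex{1} = 0
G(3) = mex{0} = 1
G(4) = mex{1} = 0
G(5) = mex{0,0} = 1
G(6) = mex{1,1} = 0
G(7) = mex{0,0} = 1
G(8) = mex{1,1,0} = 2
G(9) = mex{2,0,1,0} = 3
G(10) = mex{3,1,0,1,0} = 2
G(11) = mex{2,0,1,0,1} = 3
G(12) = mex{3,1,0,1,0} = 2
G(13) = mex{2,2,1,0,1} = 3
G(14) = mex{3,3,0,1,0} = 2
G(15) = mex{2,2,1,0,1} = 3
G(16) = mex{3,3,2,1,0} = 4
G(17) = mex{4,2,3,2,1} = 0
G(18) = mex{0,3,2,3,2} = 1
G(19) = mex{1,2,3,2,3} = 0
G(20) = mex{0,3,2,3,2} = 1
P-positions are exactly the n with G(n) = 0.

0, 2, 4, 6, 17, 19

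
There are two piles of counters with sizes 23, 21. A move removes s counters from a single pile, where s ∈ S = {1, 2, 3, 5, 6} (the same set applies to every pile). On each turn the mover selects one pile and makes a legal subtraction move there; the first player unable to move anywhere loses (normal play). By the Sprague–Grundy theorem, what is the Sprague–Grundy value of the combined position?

All piles use S = {1, 2, 3, 5, 6}:
G(0) = 0
G(1) = mex{0} = 1
G(2) = mex{1,0} = 2
G(3) = mex{2,1,0} = 3
G(4) = mex{3,2,1} = 0
G(5) = mex{0,3,2,0} = 1
G(6) = mex{1,0,3,1,0} = 2
G(7) = mex{2,1,0,2,1} = 3
G(8) = mex{3,2,1,3,2} = 0
G(9) = mex{0,3,2,0,3} = 1
G(10) = mex{1,0,3,1,0} = 2
G(11) = mex{2,1,0,2,1} = 3
G(12) = mex{3,2,1,3,2} = 0
G(13) = mex{0,3,2,0,3} = 1
G(14) = mex{1,0,3,1,0} = 2
G(15) = mex{2,1,0,2,1} = 3
G(16) = mex{3,2,1,3,2} = 0
G(17) = mex{0,3,2,0,3} = 1
G(18) = mex{1,0,3,1,0} = 2
G(19) = mex{2,1,0,2,1} = 3
G(20) = mex{3,2,1,3,2} = 0
G(21) = mex{0,3,2,0,3} = 1
G(22) = mex{1,0,3,1,0} = 2
G(23) = mex{2,1,0,2,1} = 3
Pile A: G(23) = 3.
Pile B: G(21) = 1.
Combined Grundy value = 3 ⊕ 1 = 2.

2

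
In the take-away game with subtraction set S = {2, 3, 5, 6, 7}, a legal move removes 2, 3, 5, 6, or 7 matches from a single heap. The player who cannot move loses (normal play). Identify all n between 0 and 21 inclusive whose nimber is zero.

0, 1, 9, 10, 18, 19

n :  0  1  2  3  4  5  6  7  8  9 10 11 12 13 14 15 16 17 18 19 20 21
G :  0  0  1  1  2  2  3  3  4  0  0  1  1  2  2  3  3  4  0  0  1  1
P-positions are exactly the n with G(n) = 0.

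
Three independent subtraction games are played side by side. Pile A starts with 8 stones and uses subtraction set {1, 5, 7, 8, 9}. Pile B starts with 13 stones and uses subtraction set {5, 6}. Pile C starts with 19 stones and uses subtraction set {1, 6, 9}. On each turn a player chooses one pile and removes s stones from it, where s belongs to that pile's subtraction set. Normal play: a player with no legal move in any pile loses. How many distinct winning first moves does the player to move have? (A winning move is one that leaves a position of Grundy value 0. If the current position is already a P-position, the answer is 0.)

Pile A, S = {1, 5, 7, 8, 9}:
G(0) = 0
G(1) = mex{0} = 1
G(2) = mex{1} = 0
G(3) = mex{0} = 1
G(4) = mex{1} = 0
G(5) = mex{0,0} = 1
G(6) = mex{1,1} = 0
G(7) = mex{0,0,0} = 1
G(8) = mex{1,1,1,0} = 2
G_A(8) = 2.
Pile B, S = {5, 6}:
n :  0  1  2  3  4  5  6  7  8  9 10 11 12 13
G :  0  0  0  0  0  1  1  1  1  1  2  0  0  0
G_B(13) = 0.
Pile C, S = {1, 6, 9}:
n :  0  1  2  3  4  5  6  7  8  9 10 11 12 13 14 15 16 17 18 19
G :  0  1  0  1  0  1  2  0  1  2  3  2  0  1  0  1  2  0  1  0
G_C(19) = 0.
Combined Grundy value = 2 ⊕ 0 ⊕ 0 = 2.
A winning move leaves total XOR = 0, i.e. changes one component's Grundy value g to g ⊕ X where X is the current total.
Pile A: need g' = 2⊕2 = 0. Options: 8−1→G=1, 8−5→G=1, 8−7→G=1, 8−8→G=0. Hits: 1.
Pile B: need g' = 0⊕2 = 2. Options: 13−5→G=1, 13−6→G=1. Hits: 0.
Pile C: need g' = 0⊕2 = 2. Options: 19−1→G=1, 19−6→G=1, 19−9→G=3. Hits: 0.

1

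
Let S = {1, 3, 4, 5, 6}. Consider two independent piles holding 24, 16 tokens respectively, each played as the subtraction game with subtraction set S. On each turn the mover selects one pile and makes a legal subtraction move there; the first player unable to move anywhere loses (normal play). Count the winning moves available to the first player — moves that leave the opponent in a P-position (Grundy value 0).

3

All piles use S = {1, 3, 4, 5, 6}:
n :  0  1  2  3  4  5  6  7  8  9 10 11 12 13 14 15 16 17 18 19 20 21 22 23 24
G :  0  1  0  1  2  3  2  3  4  0  1  0  1  2  3  2  3  4  0  1  0  1  2  3  2
Pile A: G(24) = 2.
Pile B: G(16) = 3.
Combined Grundy value = 2 ⊕ 3 = 1.
A winning move leaves total XOR = 0, i.e. changes one component's Grundy value g to g ⊕ X where X is the current total.
Pile A: need g' = 2⊕1 = 3. Options: 24−1→G=3, 24−3→G=1, 24−4→G=0, 24−5→G=1, 24−6→G=0. Hits: 1.
Pile B: need g' = 3⊕1 = 2. Options: 16−1→G=2, 16−3→G=2, 16−4→G=1, 16−5→G=0, 16−6→G=1. Hits: 2.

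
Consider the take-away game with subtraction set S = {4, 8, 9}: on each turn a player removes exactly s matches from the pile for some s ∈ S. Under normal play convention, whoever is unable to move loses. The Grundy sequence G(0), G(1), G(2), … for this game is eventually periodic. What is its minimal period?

13

n :  0  1  2  3  4  5  6  7  8  9 10 11 12 13 14 15 16 17 18 19 20 21 22 23 24 25 26 27
G :  0  0  0  0  1  1  1  1  2  2  2  2  3  0  0  0  0  1  1  1  1  2  2  2  2  3  0  0
G(n+13) = G(n) holds for n = 0,…,8 (a full window of length max(S) = 9), so the sequence is purely periodic with period 13.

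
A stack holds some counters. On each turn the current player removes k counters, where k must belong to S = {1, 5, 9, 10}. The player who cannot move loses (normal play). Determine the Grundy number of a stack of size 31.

2

G(0) = 0
G(1) = mex{0} = 1
G(2) = mex{1} = 0
G(3) = mex{0} = 1
G(4) = mex{1} = 0
G(5) = mex{0,0} = 1
G(6) = mex{1,1} = 0
G(7) = mex{0,0} = 1
G(8) = mex{1,1} = 0
G(9) = mex{0,0,0} = 1
G(10) = mex{1,1,1,0} = 2
G(11) = mex{2,0,0,1} = 3
G(12) = mex{3,1,1,0} = 2
G(13) = mex{2,0,0,1} = 3
G(14) = mex{3,1,1,0} = 2
G(15) = mex{2,2,0,1} = 3
G(16) = mex{3,3,1,0} = 2
G(17) = mex{2,2,0,1} = 3
G(18) = mex{3,3,1,0} = 2
G(19) = mex{2,2,2,1} = 0
G(20) = mex{0,3,3,2} = 1
G(21) = mex{1,2,2,3} = 0
G(22) = mex{0,3,3,2} = 1
G(23) = mex{1,2,2,3} = 0
G(24) = mex{0,0,3,2} = 1
G(25) = mex{1,1,2,3} = 0
G(26) = mex{0,0,3,2} = 1
G(27) = mex{1,1,2,3} = 0
G(28) = mex{0,0,0,2} = 1
G(29) = mex{1,1,1,0} = 2
G(30) = mex{2,0,0,1} = 3
G(31) = mex{3,1,1,0} = 2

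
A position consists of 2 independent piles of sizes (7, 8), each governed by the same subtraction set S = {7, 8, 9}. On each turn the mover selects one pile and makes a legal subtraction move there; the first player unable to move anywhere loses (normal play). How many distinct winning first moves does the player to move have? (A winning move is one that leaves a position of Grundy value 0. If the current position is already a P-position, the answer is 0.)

0

All piles use S = {7, 8, 9}:
G(0) = 0
G(1) = mex{} = 0
G(2) = mex{} = 0
G(3) = mex{} = 0
G(4) = mex{} = 0
G(5) = mex{} = 0
G(6) = mex{} = 0
G(7) = mex{0} = 1
G(8) = mex{0,0} = 1
Pile A: G(7) = 1.
Pile B: G(8) = 1.
Combined Grundy value = 1 ⊕ 1 = 0.
A winning move leaves total XOR = 0, i.e. changes one component's Grundy value g to g ⊕ X where X is the current total.
Pile A: target g' = 1⊕0 = 1, but every legal move changes the Grundy value (mex property), so 0 moves.
Pile B: target g' = 1⊕0 = 1, but every legal move changes the Grundy value (mex property), so 0 moves.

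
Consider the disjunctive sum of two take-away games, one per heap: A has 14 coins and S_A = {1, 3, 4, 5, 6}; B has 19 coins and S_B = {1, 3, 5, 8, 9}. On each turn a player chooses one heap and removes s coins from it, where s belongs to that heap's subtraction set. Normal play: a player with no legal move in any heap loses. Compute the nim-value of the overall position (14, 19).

Heap A, S = {1, 3, 4, 5, 6}:
G(0) = 0
G(1) = mex{0} = 1
G(2) = mex{1} = 0
G(3) = mex{0,0} = 1
G(4) = mex{1,1,0} = 2
G(5) = mex{2,0,1,0} = 3
G(6) = mex{3,1,0,1,0} = 2
G(7) = mex{2,2,1,0,1} = 3
G(8) = mex{3,3,2,1,0} = 4
G(9) = mex{4,2,3,2,1} = 0
G(10) = mex{0,3,2,3,2} = 1
G(11) = mex{1,4,3,2,3} = 0
G(12) = mex{0,0,4,3,2} = 1
G(13) = mex{1,1,0,4,3} = 2
G(14) = mex{2,0,1,0,4} = 3
G_A(14) = 3.
Heap B, S = {1, 3, 5, 8, 9}:
G(0) = 0
G(1) = mex{0} = 1
G(2) = mex{1} = 0
G(3) = mex{0,0} = 1
G(4) = mex{1,1} = 0
G(5) = mex{0,0,0} = 1
G(6) = mex{1,1,1} = 0
G(7) = mex{0,0,0} = 1
G(8) = mex{1,1,1,0} = 2
G(9) = mex{2,0,0,1,0} = 3
G(10) = mex{3,1,1,0,1} = 2
G(11) = mex{2,2,0,1,0} = 3
G(12) = mex{3,3,1,0,1} = 2
G(13) = mex{2,2,2,1,0} = 3
G(14) = mex{3,3,3,0,1} = 2
G(15) = mex{2,2,2,1,0} = 3
G(16) = mex{3,3,3,2,1} = 0
G(17) = mex{0,2,2,3,2} = 1
G(18) = mex{1,3,3,2,3} = 0
G(19) = mex{0,0,2,3,2} = 1
G_B(19) = 1.
Combined Grundy value = 3 ⊕ 1 = 2.

2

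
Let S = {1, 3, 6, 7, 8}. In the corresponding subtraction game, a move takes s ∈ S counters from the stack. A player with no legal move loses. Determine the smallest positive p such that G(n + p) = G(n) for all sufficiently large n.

13

n :  0  1  2  3  4  5  6  7  8  9 10 11 12 13 14 15 16 17 18 19 20 21 22 23 24 25 26 27
G :  0  1  0  1  0  1  2  3  2  3  2  3  4  0  1  0  1  0  1  2  3  2  3  2  3  4  0  1
G(n+13) = G(n) holds for n = 0,…,7 (a full window of length max(S) = 8), so the sequence is purely periodic with period 13.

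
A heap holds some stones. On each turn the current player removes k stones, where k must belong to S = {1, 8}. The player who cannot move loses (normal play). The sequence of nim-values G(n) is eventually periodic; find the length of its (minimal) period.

9

n :  0  1  2  3  4  5  6  7  8  9 10 11 12 13 14 15 16 17 18 19
G :  0  1  0  1  0  1  0  1  2  0  1  0  1  0  1  0  1  2  0  1
G(n+9) = G(n) holds for n = 0,…,7 (a full window of length max(S) = 8), so the sequence is purely periodic with period 9.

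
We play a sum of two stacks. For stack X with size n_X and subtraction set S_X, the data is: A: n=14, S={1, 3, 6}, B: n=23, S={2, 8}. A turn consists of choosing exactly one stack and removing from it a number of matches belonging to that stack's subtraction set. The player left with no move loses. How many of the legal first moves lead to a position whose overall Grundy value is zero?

Stack A, S = {1, 3, 6}:
n :  0  1  2  3  4  5  6  7  8  9 10 11 12 13 14
G :  0  1  0  1  0  1  2  3  2  0  1  0  1  0  1
G_A(14) = 1.
Stack B, S = {2, 8}:
G(0) = 0
G(1) = mex{} = 0
G(2) = mex{0} = 1
G(3) = mex{0} = 1
G(4) = mex{1} = 0
G(5) = mex{1} = 0
G(6) = mex{0} = 1
G(7) = mex{0} = 1
G(8) = mex{1,0} = 2
G(9) = mex{1,0} = 2
G(10) = mex{2,1} = 0
G(11) = mex{2,1} = 0
G(12) = mex{0,0} = 1
G(13) = mex{0,0} = 1
G(14) = mex{1,1} = 0
G(15) = mex{1,1} = 0
G(16) = mex{0,2} = 1
G(17) = mex{0,2} = 1
G(18) = mex{1,0} = 2
G(19) = mex{1,0} = 2
G(20) = mex{2,1} = 0
G(21) = mex{2,1} = 0
G(22) = mex{0,0} = 1
G(23) = mex{0,0} = 1
G_B(23) = 1.
Combined Grundy value = 1 ⊕ 1 = 0.
A winning move leaves total XOR = 0, i.e. changes one component's Grundy value g to g ⊕ X where X is the current total.
Stack A: target g' = 1⊕0 = 1, but every legal move changes the Grundy value (mex property), so 0 moves.
Stack B: target g' = 1⊕0 = 1, but every legal move changes the Grundy value (mex property), so 0 moves.

0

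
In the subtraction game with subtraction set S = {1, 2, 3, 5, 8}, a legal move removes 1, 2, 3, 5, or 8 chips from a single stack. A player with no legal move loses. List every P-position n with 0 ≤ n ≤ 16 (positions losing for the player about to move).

G(0) = 0
G(1) = mex{0} = 1
G(2) = mex{1,0} = 2
G(3) = mex{2,1,0} = 3
G(4) = mex{3,2,1} = 0
G(5) = mex{0,3,2,0} = 1
G(6) = mex{1,0,3,1} = 2
G(7) = mex{2,1,0,2} = 3
G(8) = mex{3,2,1,3,0} = 4
G(9) = mex{4,3,2,0,1} = 5
G(10) = mex{5,4,3,1,2} = 0
G(11) = mex{0,5,4,2,3} = 1
G(12) = mex{1,0,5,3,0} = 2
G(13) = mex{2,1,0,4,1} = 3
G(14) = mex{3,2,1,5,2} = 0
G(15) = mex{0,3,2,0,3} = 1
G(16) = mex{1,0,3,1,4} = 2
P-positions are exactly the n with G(n) = 0.

0, 4, 10, 14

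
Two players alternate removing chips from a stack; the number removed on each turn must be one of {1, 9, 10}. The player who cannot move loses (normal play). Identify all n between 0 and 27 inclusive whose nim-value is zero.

0, 2, 4, 6, 8, 19, 21, 23, 25, 27

G(0) = 0
G(1) = mex{0} = 1
G(2) = mex{1} = 0
G(3) = mex{0} = 1
G(4) = mex{1} = 0
G(5) = mex{0} = 1
G(6) = mex{1} = 0
G(7) = mex{0} = 1
G(8) = mex{1} = 0
G(9) = mex{0,0} = 1
G(10) = mex{1,1,0} = 2
G(11) = mex{2,0,1} = 3
G(12) = mex{3,1,0} = 2
G(13) = mex{2,0,1} = 3
G(14) = mex{3,1,0} = 2
G(15) = mex{2,0,1} = 3
G(16) = mex{3,1,0} = 2
G(17) = mex{2,0,1} = 3
G(18) = mex{3,1,0} = 2
G(19) = mex{2,2,1} = 0
G(20) = mex{0,3,2} = 1
G(21) = mex{1,2,3} = 0
G(22) = mex{0,3,2} = 1
G(23) = mex{1,2,3} = 0
G(24) = mex{0,3,2} = 1
G(25) = mex{1,2,3} = 0
G(26) = mex{0,3,2} = 1
G(27) = mex{1,2,3} = 0
P-positions are exactly the n with G(n) = 0.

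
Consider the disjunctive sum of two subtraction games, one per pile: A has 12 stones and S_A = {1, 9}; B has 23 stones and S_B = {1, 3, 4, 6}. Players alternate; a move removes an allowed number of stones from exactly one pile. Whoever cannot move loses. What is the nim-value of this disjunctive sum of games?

Pile A, S = {1, 9}:
G(0) = 0
G(1) = mex{0} = 1
G(2) = mex{1} = 0
G(3) = mex{0} = 1
G(4) = mex{1} = 0
G(5) = mex{0} = 1
G(6) = mex{1} = 0
G(7) = mex{0} = 1
G(8) = mex{1} = 0
G(9) = mex{0,0} = 1
G(10) = mex{1,1} = 0
G(11) = mex{0,0} = 1
G(12) = mex{1,1} = 0
G_A(12) = 0.
Pile B, S = {1, 3, 4, 6}:
n :  0  1  2  3  4  5  6  7  8  9 10 11 12 13 14 15 16 17 18 19 20 21 22 23
G :  0  1  0  1  2  3  2  0  1  0  1  2  3  2  0  1  0  1  2  3  2  0  1  0
G_B(23) = 0.
Combined Grundy value = 0 ⊕ 0 = 0.

0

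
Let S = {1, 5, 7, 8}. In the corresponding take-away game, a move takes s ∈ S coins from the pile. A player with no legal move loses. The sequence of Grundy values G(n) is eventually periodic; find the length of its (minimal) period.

15

G(0) = 0
G(1) = mex{0} = 1
G(2) = mex{1} = 0
G(3) = mex{0} = 1
G(4) = mex{1} = 0
G(5) = mex{0,0} = 1
G(6) = mex{1,1} = 0
G(7) = mex{0,0,0} = 1
G(8) = mex{1,1,1,0} = 2
G(9) = mex{2,0,0,1} = 3
G(10) = mex{3,1,1,0} = 2
G(11) = mex{2,0,0,1} = 3
G(12) = mex{3,1,1,0} = 2
G(13) = mex{2,2,0,1} = 3
G(14) = mex{3,3,1,0} = 2
G(15) = mex{2,2,2,1} = 0
G(16) = mex{0,3,3,2} = 1
G(17) = mex{1,2,2,3} = 0
G(18) = mex{0,3,3,2} = 1
G(19) = mex{1,2,2,3} = 0
G(20) = mex{0,0,3,2} = 1
G(21) = mex{1,1,2,3} = 0
G(22) = mex{0,0,0,2} = 1
G(23) = mex{1,1,1,0} = 2
G(24) = mex{2,0,0,1} = 3
G(25) = mex{3,1,1,0} = 2
G(26) = mex{2,0,0,1} = 3
G(27) = mex{3,1,1,0} = 2
G(28) = mex{2,2,0,1} = 3
G(29) = mex{3,3,1,0} = 2
G(30) = mex{2,2,2,1} = 0
G(31) = mex{0,3,3,2} = 1
G(n+15) = G(n) holds for n = 0,…,7 (a full window of length max(S) = 8), so the sequence is purely periodic with period 15.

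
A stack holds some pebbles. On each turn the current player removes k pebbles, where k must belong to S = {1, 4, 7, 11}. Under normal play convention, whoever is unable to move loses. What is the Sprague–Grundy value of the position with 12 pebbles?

G(0) = 0
G(1) = mex{0} = 1
G(2) = mex{1} = 0
G(3) = mex{0} = 1
G(4) = mex{1,0} = 2
G(5) = mex{2,1} = 0
G(6) = mex{0,0} = 1
G(7) = mex{1,1,0} = 2
G(8) = mex{2,2,1} = 0
G(9) = mex{0,0,0} = 1
G(10) = mex{1,1,1} = 0
G(11) = mex{0,2,2,0} = 1
G(12) = mex{1,0,0,1} = 2

2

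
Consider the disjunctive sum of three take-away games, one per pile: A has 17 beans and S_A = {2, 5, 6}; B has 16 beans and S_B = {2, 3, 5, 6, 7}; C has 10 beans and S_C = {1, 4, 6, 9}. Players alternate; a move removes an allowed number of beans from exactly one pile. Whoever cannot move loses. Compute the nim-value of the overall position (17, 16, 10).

2

Pile A, S = {2, 5, 6}:
n :  0  1  2  3  4  5  6  7  8  9 10 11 12 13 14 15 16 17
G :  0  0  1  1  0  2  1  3  0  2  1  0  0  1  1  0  2  1
G_A(17) = 1.
Pile B, S = {2, 3, 5, 6, 7}:
n :  0  1  2  3  4  5  6  7  8  9 10 11 12 13 14 15 16
G :  0  0  1  1  2  2  3  3  4  0  0  1  1  2  2  3  3
G_B(16) = 3.
Pile C, S = {1, 4, 6, 9}:
n :  0  1  2  3  4  5  6  7  8  9 10
G :  0  1  0  1  2  0  1  0  1  2  0
G_C(10) = 0.
Combined Grundy value = 1 ⊕ 3 ⊕ 0 = 2.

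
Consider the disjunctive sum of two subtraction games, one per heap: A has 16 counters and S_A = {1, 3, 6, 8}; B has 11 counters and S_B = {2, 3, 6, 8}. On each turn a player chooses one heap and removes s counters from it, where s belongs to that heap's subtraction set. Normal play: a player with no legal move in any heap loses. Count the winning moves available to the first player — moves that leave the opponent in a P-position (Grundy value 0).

Heap A, S = {1, 3, 6, 8}:
G(0) = 0
G(1) = mex{0} = 1
G(2) = mex{1} = 0
G(3) = mex{0,0} = 1
G(4) = mex{1,1} = 0
G(5) = mex{0,0} = 1
G(6) = mex{1,1,0} = 2
G(7) = mex{2,0,1} = 3
G(8) = mex{3,1,0,0} = 2
G(9) = mex{2,2,1,1} = 0
G(10) = mex{0,3,0,0} = 1
G(11) = mex{1,2,1,1} = 0
G(12) = mex{0,0,2,0} = 1
G(13) = mex{1,1,3,1} = 0
G(14) = mex{0,0,2,2} = 1
G(15) = mex{1,1,0,3} = 2
G(16) = mex{2,0,1,2} = 3
G_A(16) = 3.
Heap B, S = {2, 3, 6, 8}:
G(0) = 0
G(1) = mex{} = 0
G(2) = mex{0} = 1
G(3) = mex{0,0} = 1
G(4) = mex{1,0} = 2
G(5) = mex{1,1} = 0
G(6) = mex{2,1,0} = 3
G(7) = mex{0,2,0} = 1
G(8) = mex{3,0,1,0} = 2
G(9) = mex{1,3,1,0} = 2
G(10) = mex{2,1,2,1} = 0
G(11) = mex{2,2,0,1} = 3
G_B(11) = 3.
Combined Grundy value = 3 ⊕ 3 = 0.
A winning move leaves total XOR = 0, i.e. changes one component's Grundy value g to g ⊕ X where X is the current total.
Heap A: target g' = 3⊕0 = 3, but every legal move changes the Grundy value (mex property), so 0 moves.
Heap B: target g' = 3⊕0 = 3, but every legal move changes the Grundy value (mex property), so 0 moves.

0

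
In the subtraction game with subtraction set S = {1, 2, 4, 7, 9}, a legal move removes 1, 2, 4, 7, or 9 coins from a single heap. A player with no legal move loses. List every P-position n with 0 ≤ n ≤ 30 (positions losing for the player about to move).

0, 3, 6, 11, 14, 17, 22, 25, 28

n :  0  1  2  3  4  5  6  7  8  9 10 11 12 13 14 15 16 17 18 19 20 21 22 23 24 25 26 27 28 29 30
G :  0  1  2  0  1  2  0  1  2  3  4  0  1  2  0  1  2  0  1  2  3  4  0  1  2  0  1  2  0  1  2
P-positions are exactly the n with G(n) = 0.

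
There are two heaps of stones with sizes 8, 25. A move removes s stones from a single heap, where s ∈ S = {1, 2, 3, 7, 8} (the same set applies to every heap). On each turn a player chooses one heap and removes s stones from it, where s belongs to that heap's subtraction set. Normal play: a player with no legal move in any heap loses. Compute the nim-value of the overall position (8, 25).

All heaps use S = {1, 2, 3, 7, 8}:
n :  0  1  2  3  4  5  6  7  8  9 10 11 12 13 14 15 16 17 18 19 20 21 22 23 24 25
G :  0  1  2  3  0  1  2  3  4  0  1  2  3  0  1  2  3  4  0  1  2  3  0  1  2  3
Heap A: G(8) = 4.
Heap B: G(25) = 3.
Combined Grundy value = 4 ⊕ 3 = 7.

7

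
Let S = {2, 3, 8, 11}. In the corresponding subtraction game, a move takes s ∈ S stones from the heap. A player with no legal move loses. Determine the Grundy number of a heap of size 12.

n :  0  1  2  3  4  5  6  7  8  9 10 11 12
G :  0  0  1  1  2  0  0  1  1  2  0  3  1

1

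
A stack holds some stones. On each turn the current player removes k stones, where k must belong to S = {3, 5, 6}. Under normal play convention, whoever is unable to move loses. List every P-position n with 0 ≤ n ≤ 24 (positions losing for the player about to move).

G(0) = 0
G(1) = mex{} = 0
G(2) = mex{} = 0
G(3) = mex{0} = 1
G(4) = mex{0} = 1
G(5) = mex{0,0} = 1
G(6) = mex{1,0,0} = 2
G(7) = mex{1,0,0} = 2
G(8) = mex{1,1,0} = 2
G(9) = mex{2,1,1} = 0
G(10) = mex{2,1,1} = 0
G(11) = mex{2,2,1} = 0
G(12) = mex{0,2,2} = 1
G(13) = mex{0,2,2} = 1
G(14) = mex{0,0,2} = 1
G(15) = mex{1,0,0} = 2
G(16) = mex{1,0,0} = 2
G(17) = mex{1,1,0} = 2
G(18) = mex{2,1,1} = 0
G(19) = mex{2,1,1} = 0
G(20) = mex{2,2,1} = 0
G(21) = mex{0,2,2} = 1
G(22) = mex{0,2,2} = 1
G(23) = mex{0,0,2} = 1
G(24) = mex{1,0,0} = 2
P-positions are exactly the n with G(n) = 0.

0, 1, 2, 9, 10, 11, 18, 19, 20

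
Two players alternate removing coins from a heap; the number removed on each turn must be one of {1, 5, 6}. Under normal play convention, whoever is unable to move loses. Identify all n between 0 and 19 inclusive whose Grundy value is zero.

0, 2, 4, 11, 13, 15

G(0) = 0
G(1) = mex{0} = 1
G(2) = mex{1} = 0
G(3) = mex{0} = 1
G(4) = mex{1} = 0
G(5) = mex{0,0} = 1
G(6) = mex{1,1,0} = 2
G(7) = mex{2,0,1} = 3
G(8) = mex{3,1,0} = 2
G(9) = mex{2,0,1} = 3
G(10) = mex{3,1,0} = 2
G(11) = mex{2,2,1} = 0
G(12) = mex{0,3,2} = 1
G(13) = mex{1,2,3} = 0
G(14) = mex{0,3,2} = 1
G(15) = mex{1,2,3} = 0
G(16) = mex{0,0,2} = 1
G(17) = mex{1,1,0} = 2
G(18) = mex{2,0,1} = 3
G(19) = mex{3,1,0} = 2
P-positions are exactly the n with G(n) = 0.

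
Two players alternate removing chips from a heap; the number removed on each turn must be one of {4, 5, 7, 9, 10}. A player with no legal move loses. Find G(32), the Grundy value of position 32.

n :  0  1  2  3  4  5  6  7  8  9 10 11 12 13 14 15 16 17 18 19 20 21 22 23 24 25 26 27 28 29 30 31 32
G :  0  0  0  0  1  1  1  1  2  2  2  2  3  3  0  0  0  0  1  1  1  1  2  2  2  2  3  3  0  0  0  0  1

1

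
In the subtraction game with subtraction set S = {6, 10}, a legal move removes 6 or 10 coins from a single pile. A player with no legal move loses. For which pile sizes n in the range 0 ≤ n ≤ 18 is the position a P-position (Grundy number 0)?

0, 1, 2, 3, 4, 5, 16, 17, 18

G(0) = 0
G(1) = mex{} = 0
G(2) = mex{} = 0
G(3) = mex{} = 0
G(4) = mex{} = 0
G(5) = mex{} = 0
G(6) = mex{0} = 1
G(7) = mex{0} = 1
G(8) = mex{0} = 1
G(9) = mex{0} = 1
G(10) = mex{0,0} = 1
G(11) = mex{0,0} = 1
G(12) = mex{1,0} = 2
G(13) = mex{1,0} = 2
G(14) = mex{1,0} = 2
G(15) = mex{1,0} = 2
G(16) = mex{1,1} = 0
G(17) = mex{1,1} = 0
G(18) = mex{2,1} = 0
P-positions are exactly the n with G(n) = 0.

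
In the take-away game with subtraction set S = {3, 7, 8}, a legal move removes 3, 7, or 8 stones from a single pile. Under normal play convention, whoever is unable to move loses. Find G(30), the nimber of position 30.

1

n :  0  1  2  3  4  5  6  7  8  9 10 11 12 13 14 15 16 17 18 19 20 21 22 23 24 25 26 27 28 29 30
G :  0  0  0  1  1  1  0  2  2  1  3  0  0  2  1  1  0  0  2  1  1  0  0  2  1  1  0  0  2  1  1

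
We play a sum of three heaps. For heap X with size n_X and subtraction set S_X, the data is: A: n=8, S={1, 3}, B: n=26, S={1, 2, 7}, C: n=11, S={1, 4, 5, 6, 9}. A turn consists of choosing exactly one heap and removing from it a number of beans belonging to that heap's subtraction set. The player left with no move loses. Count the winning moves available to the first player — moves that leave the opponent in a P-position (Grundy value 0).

3

Heap A, S = {1, 3}:
n : 0 1 2 3 4 5 6 7 8
G : 0 1 0 1 0 1 0 1 0
G_A(8) = 0.
Heap B, S = {1, 2, 7}:
n :  0  1  2  3  4  5  6  7  8  9 10 11 12 13 14 15 16 17 18 19 20 21 22 23 24 25 26
G :  0  1  2  0  1  2  0  1  2  0  1  2  0  1  2  0  1  2  0  1  2  0  1  2  0  1  2
G_B(26) = 2.
Heap C, S = {1, 4, 5, 6, 9}:
n :  0  1  2  3  4  5  6  7  8  9 10 11
G :  0  1  0  1  2  3  2  3  4  5  0  1
G_C(11) = 1.
Combined Grundy value = 0 ⊕ 2 ⊕ 1 = 3.
A winning move leaves total XOR = 0, i.e. changes one component's Grundy value g to g ⊕ X where X is the current total.
Heap A: need g' = 0⊕3 = 3. Options: 8−1→G=1, 8−3→G=1. Hits: 0.
Heap B: need g' = 2⊕3 = 1. Options: 26−1→G=1, 26−2→G=0, 26−7→G=1. Hits: 2.
Heap C: need g' = 1⊕3 = 2. Options: 11−1→G=0, 11−4→G=3, 11−5→G=2, 11−6→G=3, 11−9→G=0. Hits: 1.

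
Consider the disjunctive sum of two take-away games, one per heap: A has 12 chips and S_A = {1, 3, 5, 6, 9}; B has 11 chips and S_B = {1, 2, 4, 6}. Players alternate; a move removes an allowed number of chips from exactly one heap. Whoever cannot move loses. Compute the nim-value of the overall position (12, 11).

0

Heap A, S = {1, 3, 5, 6, 9}:
G(0) = 0
G(1) = mex{0} = 1
G(2) = mex{1} = 0
G(3) = mex{0,0} = 1
G(4) = mex{1,1} = 0
G(5) = mex{0,0,0} = 1
G(6) = mex{1,1,1,0} = 2
G(7) = mex{2,0,0,1} = 3
G(8) = mex{3,1,1,0} = 2
G(9) = mex{2,2,0,1,0} = 3
G(10) = mex{3,3,1,0,1} = 2
G(11) = mex{2,2,2,1,0} = 3
G(12) = mex{3,3,3,2,1} = 0
G_A(12) = 0.
Heap B, S = {1, 2, 4, 6}:
G(0) = 0
G(1) = mex{0} = 1
G(2) = mex{1,0} = 2
G(3) = mex{2,1} = 0
G(4) = mex{0,2,0} = 1
G(5) = mex{1,0,1} = 2
G(6) = mex{2,1,2,0} = 3
G(7) = mex{3,2,0,1} = 4
G(8) = mex{4,3,1,2} = 0
G(9) = mex{0,4,2,0} = 1
G(10) = mex{1,0,3,1} = 2
G(11) = mex{2,1,4,2} = 0
G_B(11) = 0.
Combined Grundy value = 0 ⊕ 0 = 0.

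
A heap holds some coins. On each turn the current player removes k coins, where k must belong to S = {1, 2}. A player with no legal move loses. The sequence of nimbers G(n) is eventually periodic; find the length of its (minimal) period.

n :  0  1  2  3  4  5  6  7  8  9 10 11 12 13 14
G :  0  1  2  0  1  2  0  1  2  0  1  2  0  1  2
G(n+3) = G(n) holds for n = 0,…,1 (a full window of length max(S) = 2), so the sequence is purely periodic with period 3.

3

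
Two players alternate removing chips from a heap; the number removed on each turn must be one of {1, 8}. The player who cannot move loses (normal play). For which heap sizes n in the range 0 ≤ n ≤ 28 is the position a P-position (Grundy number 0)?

n :  0  1  2  3  4  5  6  7  8  9 10 11 12 13 14 15 16 17 18 19 20 21 22 23 24 25 26 27 28
G :  0  1  0  1  0  1  0  1  2  0  1  0  1  0  1  0  1  2  0  1  0  1  0  1  0  1  2  0  1
P-positions are exactly the n with G(n) = 0.

0, 2, 4, 6, 9, 11, 13, 15, 18, 20, 22, 24, 27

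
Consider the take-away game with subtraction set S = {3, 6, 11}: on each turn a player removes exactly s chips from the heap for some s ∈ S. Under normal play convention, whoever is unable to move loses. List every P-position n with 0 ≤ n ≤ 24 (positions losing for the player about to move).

0, 1, 2, 9, 10, 14, 18, 19, 23

G(0) = 0
G(1) = mex{} = 0
G(2) = mex{} = 0
G(3) = mex{0} = 1
G(4) = mex{0} = 1
G(5) = mex{0} = 1
G(6) = mex{1,0} = 2
G(7) = mex{1,0} = 2
G(8) = mex{1,0} = 2
G(9) = mex{2,1} = 0
G(10) = mex{2,1} = 0
G(11) = mex{2,1,0} = 3
G(12) = mex{0,2,0} = 1
G(13) = mex{0,2,0} = 1
G(14) = mex{3,2,1} = 0
G(15) = mex{1,0,1} = 2
G(16) = mex{1,0,1} = 2
G(17) = mex{0,3,2} = 1
G(18) = mex{2,1,2} = 0
G(19) = mex{2,1,2} = 0
G(20) = mex{1,0,0} = 2
G(21) = mex{0,2,0} = 1
G(22) = mex{0,2,3} = 1
G(23) = mex{2,1,1} = 0
G(24) = mex{1,0,1} = 2
P-positions are exactly the n with G(n) = 0.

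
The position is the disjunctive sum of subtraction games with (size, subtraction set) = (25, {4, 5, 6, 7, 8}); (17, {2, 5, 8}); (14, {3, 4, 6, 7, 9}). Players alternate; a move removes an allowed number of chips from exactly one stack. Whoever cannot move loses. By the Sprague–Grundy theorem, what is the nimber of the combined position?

Stack A, S = {4, 5, 6, 7, 8}:
n :  0  1  2  3  4  5  6  7  8  9 10 11 12 13 14 15 16 17 18 19 20 21 22 23 24 25
G :  0  0  0  0  1  1  1  1  2  2  2  2  0  0  0  0  1  1  1  1  2  2  2  2  0  0
G_A(25) = 0.
Stack B, S = {2, 5, 8}:
n :  0  1  2  3  4  5  6  7  8  9 10 11 12 13 14 15 16 17
G :  0  0  1  1  0  2  1  0  2  1  0  0  1  1  0  2  1  0
G_B(17) = 0.
Stack C, S = {3, 4, 6, 7, 9}:
G(0) = 0
G(1) = mex{} = 0
G(2) = mex{} = 0
G(3) = mex{0} = 1
G(4) = mex{0,0} = 1
G(5) = mex{0,0} = 1
G(6) = mex{1,0,0} = 2
G(7) = mex{1,1,0,0} = 2
G(8) = mex{1,1,0,0} = 2
G(9) = mex{2,1,1,0,0} = 3
G(10) = mex{2,2,1,1,0} = 3
G(11) = mex{2,2,1,1,0} = 3
G(12) = mex{3,2,2,1,1} = 0
G(13) = mex{3,3,2,2,1} = 0
G(14) = mex{3,3,2,2,1} = 0
G_C(14) = 0.
Combined Grundy value = 0 ⊕ 0 ⊕ 0 = 0.

0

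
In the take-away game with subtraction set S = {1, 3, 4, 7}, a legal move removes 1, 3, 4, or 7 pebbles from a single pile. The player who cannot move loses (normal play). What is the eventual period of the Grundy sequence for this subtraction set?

G(0) = 0
G(1) = mex{0} = 1
G(2) = mex{1} = 0
G(3) = mex{0,0} = 1
G(4) = mex{1,1,0} = 2
G(5) = mex{2,0,1} = 3
G(6) = mex{3,1,0} = 2
G(7) = mex{2,2,1,0} = 3
G(8) = mex{3,3,2,1} = 0
G(9) = mex{0,2,3,0} = 1
G(10) = mex{1,3,2,1} = 0
G(11) = mex{0,0,3,2} = 1
G(12) = mex{1,1,0,3} = 2
G(13) = mex{2,0,1,2} = 3
G(14) = mex{3,1,0,3} = 2
G(15) = mex{2,2,1,0} = 3
G(16) = mex{3,3,2,1} = 0
G(17) = mex{0,2,3,0} = 1
G(n+8) = G(n) holds for n = 0,…,6 (a full window of length max(S) = 7), so the sequence is purely periodic with period 8.

8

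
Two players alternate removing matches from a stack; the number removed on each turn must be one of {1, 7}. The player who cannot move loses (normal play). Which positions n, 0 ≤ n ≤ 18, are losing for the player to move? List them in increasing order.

G(0) = 0
G(1) = mex{0} = 1
G(2) = mex{1} = 0
G(3) = mex{0} = 1
G(4) = mex{1} = 0
G(5) = mex{0} = 1
G(6) = mex{1} = 0
G(7) = mex{0,0} = 1
G(8) = mex{1,1} = 0
G(9) = mex{0,0} = 1
G(10) = mex{1,1} = 0
G(11) = mex{0,0} = 1
G(12) = mex{1,1} = 0
G(13) = mex{0,0} = 1
G(14) = mex{1,1} = 0
G(15) = mex{0,0} = 1
G(16) = mex{1,1} = 0
G(17) = mex{0,0} = 1
G(18) = mex{1,1} = 0
P-positions are exactly the n with G(n) = 0.

0, 2, 4, 6, 8, 10, 12, 14, 16, 18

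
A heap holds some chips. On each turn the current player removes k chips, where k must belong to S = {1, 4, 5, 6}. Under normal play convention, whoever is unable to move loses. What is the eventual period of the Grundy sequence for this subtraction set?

G(0) = 0
G(1) = mex{0} = 1
G(2) = mex{1} = 0
G(3) = mex{0} = 1
G(4) = mex{1,0} = 2
G(5) = mex{2,1,0} = 3
G(6) = mex{3,0,1,0} = 2
G(7) = mex{2,1,0,1} = 3
G(8) = mex{3,2,1,0} = 4
G(9) = mex{4,3,2,1} = 0
G(10) = mex{0,2,3,2} = 1
G(11) = mex{1,3,2,3} = 0
G(12) = mex{0,4,3,2} = 1
G(13) = mex{1,0,4,3} = 2
G(14) = mex{2,1,0,4} = 3
G(15) = mex{3,0,1,0} = 2
G(16) = mex{2,1,0,1} = 3
G(17) = mex{3,2,1,0} = 4
G(18) = mex{4,3,2,1} = 0
G(19) = mex{0,2,3,2} = 1
G(n+9) = G(n) holds for n = 0,…,5 (a full window of length max(S) = 6), so the sequence is purely periodic with period 9.

9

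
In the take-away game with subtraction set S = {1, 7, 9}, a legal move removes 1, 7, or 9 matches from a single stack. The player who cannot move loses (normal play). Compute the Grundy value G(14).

0

G(0) = 0
G(1) = mex{0} = 1
G(2) = mex{1} = 0
G(3) = mex{0} = 1
G(4) = mex{1} = 0
G(5) = mex{0} = 1
G(6) = mex{1} = 0
G(7) = mex{0,0} = 1
G(8) = mex{1,1} = 0
G(9) = mex{0,0,0} = 1
G(10) = mex{1,1,1} = 0
G(11) = mex{0,0,0} = 1
G(12) = mex{1,1,1} = 0
G(13) = mex{0,0,0} = 1
G(14) = mex{1,1,1} = 0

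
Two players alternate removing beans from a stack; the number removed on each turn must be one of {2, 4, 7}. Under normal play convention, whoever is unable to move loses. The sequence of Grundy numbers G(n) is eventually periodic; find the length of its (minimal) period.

3

n :  0  1  2  3  4  5  6  7  8  9 10 11 12 13 14 15 16 17 18 19
G :  0  0  1  1  2  2  0  3  1  0  2  1  0  2  1  0  2  1  0  2
From n = 8 onward G(n+3) = G(n); since this holds over max(S) = 7 consecutive positions the period is 3 (pre-period 8).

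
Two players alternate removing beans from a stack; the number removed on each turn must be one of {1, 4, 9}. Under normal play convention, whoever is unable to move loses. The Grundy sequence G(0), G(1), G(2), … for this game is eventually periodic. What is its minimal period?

G(0) = 0
G(1) = mex{0} = 1
G(2) = mex{1} = 0
G(3) = mex{0} = 1
G(4) = mex{1,0} = 2
G(5) = mex{2,1} = 0
G(6) = mex{0,0} = 1
G(7) = mex{1,1} = 0
G(8) = mex{0,2} = 1
G(9) = mex{1,0,0} = 2
G(10) = mex{2,1,1} = 0
G(11) = mex{0,0,0} = 1
G(12) = mex{1,1,1} = 0
G(13) = mex{0,2,2} = 1
G(14) = mex{1,0,0} = 2
G(15) = mex{2,1,1} = 0
G(n+5) = G(n) holds for n = 0,…,8 (a full window of length max(S) = 9), so the sequence is purely periodic with period 5.

5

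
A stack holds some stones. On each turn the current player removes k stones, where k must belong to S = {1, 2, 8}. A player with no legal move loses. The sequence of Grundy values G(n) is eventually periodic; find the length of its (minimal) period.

3

G(0) = 0
G(1) = mex{0} = 1
G(2) = mex{1,0} = 2
G(3) = mex{2,1} = 0
G(4) = mex{0,2} = 1
G(5) = mex{1,0} = 2
G(6) = mex{2,1} = 0
G(7) = mex{0,2} = 1
G(8) = mex{1,0,0} = 2
G(9) = mex{2,1,1} = 0
G(10) = mex{0,2,2} = 1
G(11) = mex{1,0,0} = 2
G(12) = mex{2,1,1} = 0
G(13) = mex{0,2,2} = 1
G(14) = mex{1,0,0} = 2
G(n+3) = G(n) holds for n = 0,…,7 (a full window of length max(S) = 8), so the sequence is purely periodic with period 3.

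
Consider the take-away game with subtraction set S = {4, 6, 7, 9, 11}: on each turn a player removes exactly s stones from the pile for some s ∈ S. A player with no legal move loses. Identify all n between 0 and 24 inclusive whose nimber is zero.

G(0) = 0
G(1) = mex{} = 0
G(2) = mex{} = 0
G(3) = mex{} = 0
G(4) = mex{0} = 1
G(5) = mex{0} = 1
G(6) = mex{0,0} = 1
G(7) = mex{0,0,0} = 1
G(8) = mex{1,0,0} = 2
G(9) = mex{1,0,0,0} = 2
G(10) = mex{1,1,0,0} = 2
G(11) = mex{1,1,1,0,0} = 2
G(12) = mex{2,1,1,0,0} = 3
G(13) = mex{2,1,1,1,0} = 3
G(14) = mex{2,2,1,1,0} = 3
G(15) = mex{2,2,2,1,1} = 0
G(16) = mex{3,2,2,1,1} = 0
G(17) = mex{3,2,2,2,1} = 0
G(18) = mex{3,3,2,2,1} = 0
G(19) = mex{0,3,3,2,2} = 1
G(20) = mex{0,3,3,2,2} = 1
G(21) = mex{0,0,3,3,2} = 1
G(22) = mex{0,0,0,3,2} = 1
G(23) = mex{1,0,0,3,3} = 2
G(24) = mex{1,0,0,0,3} = 2
P-positions are exactly the n with G(n) = 0.

0, 1, 2, 3, 15, 16, 17, 18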